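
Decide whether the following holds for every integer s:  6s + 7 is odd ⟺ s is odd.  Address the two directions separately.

The forward direction fails; the converse holds.

[⇒] This fails: take s = 4. Then 6s + 7 = 31, which is odd, yet s = 4 is even, not odd.

[⇐] Suppose s is odd. Since 6 is even, 6s is even for every s, so 6s + 7 has the same parity as 7, which is odd. Hence 6s + 7 is odd.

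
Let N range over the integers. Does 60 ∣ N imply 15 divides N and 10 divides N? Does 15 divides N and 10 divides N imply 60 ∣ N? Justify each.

Forward direction. If 60 ∣ N, write N = 60q. Since 60 = 4·15, N = 15·(4q), so 15 ∣ N; and since 60 = 6·10, N = 10·(6q), so 10 ∣ N.

Converse. This fails: take N = 30. Both 15 ∣ 30 and 10 ∣ 30, yet 30 is not a multiple of 60 (since 30 = 0·60 + 30), so 60 ∤ 30.

Only the forward implication holds.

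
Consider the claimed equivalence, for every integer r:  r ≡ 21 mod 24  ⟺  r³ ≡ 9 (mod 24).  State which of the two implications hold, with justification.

(⇒) fails and (⇐) fails.

(⟹) This fails: take r = 21. Then 21 ≡ 21 (mod 24), but 21³ = 9261 ≡ 21 (mod 24), not 9.

(⟸) This fails: take r = 9. Then 9³ = 729 ≡ 9 (mod 24), yet 9 ≡ 9 (mod 24), not 21.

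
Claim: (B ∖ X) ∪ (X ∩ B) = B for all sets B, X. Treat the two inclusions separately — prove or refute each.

The two sets are equal.

(⟸) Let x ∈ B. Then either x ∈ B and x ∉ X; or x ∈ B ∩ X. In each case x ∈ (B ∖ X) ∪ (X ∩ B), so B ⊆ (B ∖ X) ∪ (X ∩ B).

(⟹) Let x ∈ (B ∖ X) ∪ (X ∩ B). Then either x ∈ B and x ∉ X; or x ∈ B ∩ X. In each case x ∈ B, so (B ∖ X) ∪ (X ∩ B) ⊆ B.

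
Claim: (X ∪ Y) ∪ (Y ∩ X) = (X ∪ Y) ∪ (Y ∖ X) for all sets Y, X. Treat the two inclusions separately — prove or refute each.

(⊆) Let x ∈ (X ∪ Y) ∪ (Y ∩ X). Then either x ∈ Y and x ∉ X; or x ∈ X and x ∉ Y; or x ∈ Y ∩ X. In each case x ∈ (X ∪ Y) ∪ (Y ∖ X), so (X ∪ Y) ∪ (Y ∩ X) ⊆ (X ∪ Y) ∪ (Y ∖ X).

(⊇) Let x ∈ (X ∪ Y) ∪ (Y ∖ X). Then either x ∈ Y and x ∉ X; or x ∈ X and x ∉ Y; or x ∈ Y ∩ X. In each case x ∈ (X ∪ Y) ∪ (Y ∩ X), so (X ∪ Y) ∪ (Y ∖ X) ⊆ (X ∪ Y) ∪ (Y ∩ X).

Both inclusions hold; the sets are equal.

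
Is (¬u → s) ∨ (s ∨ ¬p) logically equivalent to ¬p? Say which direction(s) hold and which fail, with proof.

(⇒) This fails. Under p = T, s = T, u = F, the left side is true but the right side is false.

(⇐) Assume the antecedent. If p is true, the antecedent cannot hold. If p is false, (¬u → s) ∨ (s ∨ ¬p) reduces to true regardless of the other variables. Either way (¬u → s) ∨ (s ∨ ¬p) holds.

The forward direction fails; the converse holds.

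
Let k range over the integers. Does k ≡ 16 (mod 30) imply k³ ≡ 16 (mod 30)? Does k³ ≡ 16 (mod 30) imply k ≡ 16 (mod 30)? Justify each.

Both directions hold.

Forward direction. Suppose k ≡ 16 (mod 30). Write k = 30j + 16. Then (30j + 16)³ = 27000j³ + 43200j² + 23040j + 4096 = 30(900j³ + 1440j² + 768j + 136) + 16, so k³ ≡ 16 (mod 30).

Converse. Suppose k³ ≡ 16 (mod 30). The only residue r in {0, …, 29} with r³ ≡ 16 (mod 30) is r = 16, so k ≡ 16 (mod 30).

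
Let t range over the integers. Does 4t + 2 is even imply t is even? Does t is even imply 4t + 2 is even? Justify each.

(←) Suppose t is even. Since 4 is even, 4t is even for every t, so 4t + 2 has the same parity as 2, which is even. Hence 4t + 2 is even.

(→) This fails: take t = 5. Then 4t + 2 = 22, which is even, yet t = 5 is odd, not even.

Not equivalent: only (⇐) holds.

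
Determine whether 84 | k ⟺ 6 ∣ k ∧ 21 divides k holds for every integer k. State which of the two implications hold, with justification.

(⟸) This fails: take k = 42. Both 6 ∣ 42 and 21 ∣ 42, yet 42 is not a multiple of 84 (since 42 = 0·84 + 42), so 84 ∤ 42.

(⟹) If 84 ∣ k, write k = 84q. Since 84 = 14·6, k = 6·(14q), so 6 ∣ k; and since 84 = 4·21, k = 21·(4q), so 21 ∣ k.

Only the forward implication holds.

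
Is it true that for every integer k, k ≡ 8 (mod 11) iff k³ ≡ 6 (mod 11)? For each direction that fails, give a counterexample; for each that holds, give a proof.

[⇒] Suppose k ≡ 8 (mod 11). Write k = 11j + 8. Then (11j + 8)³ = 1331j³ + 2904j² + 2112j + 512 = 11(121j³ + 264j² + 192j + 46) + 6, so k³ ≡ 6 (mod 11).

[⇐] Conversely, suppose k³ ≡ 6 (mod 11). The only residue r in {0, …, 10} with r³ ≡ 6 (mod 11) is r = 8, so k ≡ 8 (mod 11).

Equivalent; both directions hold.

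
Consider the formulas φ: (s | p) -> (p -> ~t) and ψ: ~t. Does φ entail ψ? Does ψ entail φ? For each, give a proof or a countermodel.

Forward direction. This fails. Under s = F, t = T, p = F, the left side is true but the right side is false.

Converse. Assume the antecedent. If s is true, the antecedent forces (s = T, t = F, p = F) or (s = T, t = F, p = T), and (s | p) -> (p -> ~t) holds there. If s is false, the antecedent forces (s = F, t = F, p = F) or (s = F, t = F, p = T), and (s | p) -> (p -> ~t) holds there. Either way (s | p) -> (p -> ~t) holds.

Only the converse holds.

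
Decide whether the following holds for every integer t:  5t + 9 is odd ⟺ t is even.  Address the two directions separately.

Both directions hold.

(⟹) Suppose 5t + 9 is odd. Since 5 is odd, 5t and t have the same parity, so 5t + 9 ≡ t + 9 (mod 2). As 9 is odd, 5t + 9 is odd exactly when t is even. Thus t is even.

(⟸) Conversely, suppose t is even; write t = 2j. Then 5t + 9 = 5·(2j) + 9 = 2·5j + 9, which is odd.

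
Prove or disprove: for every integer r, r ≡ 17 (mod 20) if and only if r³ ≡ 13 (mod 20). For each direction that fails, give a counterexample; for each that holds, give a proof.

(⟹) Suppose r ≡ 17 (mod 20). Write r = 20j + 17. Then (20j + 17)³ = 8000j³ + 20400j² + 17340j + 4913 = 20(400j³ + 1020j² + 867j + 245) + 13, so r³ ≡ 13 (mod 20).

(⟸) Conversely, suppose r³ ≡ 13 (mod 20). The only residue r in {0, …, 19} with r³ ≡ 13 (mod 20) is r = 17, so r ≡ 17 (mod 20).

Both implications hold.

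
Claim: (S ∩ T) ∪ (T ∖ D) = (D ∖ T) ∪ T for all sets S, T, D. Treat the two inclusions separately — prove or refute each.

(⊆) Let x ∈ (S ∩ T) ∪ (T ∖ D). Then either x ∈ T and x ∉ S, D; or x ∈ S ∩ T and x ∉ D; or x ∈ S ∩ T ∩ D. In each case x ∈ (D ∖ T) ∪ T, so (S ∩ T) ∪ (T ∖ D) ⊆ (D ∖ T) ∪ T.

(⊇) This inclusion fails. Take S = ∅, T = ∅, D = {1}; then 1 ∈ (D ∖ T) ∪ T but 1 ∉ (S ∩ T) ∪ (T ∖ D).

(⊆) holds; (⊇) fails.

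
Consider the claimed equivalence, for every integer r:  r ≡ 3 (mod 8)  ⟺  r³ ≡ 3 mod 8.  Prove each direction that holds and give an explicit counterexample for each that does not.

Both directions hold; the statement is true.

(→) Suppose r ≡ 3 (mod 8). Write r = 8j + 3. Then (8j + 3)³ = 512j³ + 576j² + 216j + 27 = 8(64j³ + 72j² + 27j + 3) + 3, so r³ ≡ 3 (mod 8).

(←) For the converse, argue contrapositively. If r ≢ 3 (mod 8), then r is congruent to one of 0, 1, 2, 4, 5, 6, 7 modulo 8, and these give r³ ≡ 0, 1, 0, 0, 5, 0, 7 respectively — never 3.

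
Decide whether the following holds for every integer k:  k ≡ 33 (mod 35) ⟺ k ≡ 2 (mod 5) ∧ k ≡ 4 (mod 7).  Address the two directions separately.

Neither implication holds.

(⇒) This fails: k = 33 gives 33 ≡ 33 (mod 35) but 33 ≡ 3 (mod 5), so the conjunction on the right does not hold.

(⇐) This fails: k = 32 satisfies both congruences on the right (32 ≡ 2 mod 5 and 32 ≡ 4 mod 7) yet 32 ≡ 32 (mod 35), not 33.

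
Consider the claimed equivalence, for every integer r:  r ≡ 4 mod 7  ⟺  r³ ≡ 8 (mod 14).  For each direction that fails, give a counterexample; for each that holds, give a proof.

Neither direction holds.

(⟹) This fails: take r = 11. Then 11 ≡ 4 (mod 7), but 11³ = 1331 ≡ 1 (mod 14), not 8.

(⟸) This fails: take r = 2. Then 2³ = 8 ≡ 8 (mod 14), yet 2 ≡ 2 (mod 7), not 4.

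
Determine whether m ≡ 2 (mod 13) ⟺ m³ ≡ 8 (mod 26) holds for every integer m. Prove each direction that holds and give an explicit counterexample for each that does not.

Neither implication holds.

(⇒) This fails: take m = 15. Then 15 ≡ 2 (mod 13), but 15³ = 3375 ≡ 21 (mod 26), not 8.

(⇐) This fails: take m = 6. Then 6³ = 216 ≡ 8 (mod 26), yet 6 ≡ 6 (mod 13), not 2.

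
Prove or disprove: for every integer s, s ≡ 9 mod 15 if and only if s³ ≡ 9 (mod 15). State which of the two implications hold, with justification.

Both directions hold; the statement is true.

(⟹) Suppose s ≡ 9 mod 15. Write s = 15j + 9. Then (15j + 9)³ = 3375j³ + 6075j² + 3645j + 729 = 15(225j³ + 405j² + 243j + 48) + 9, so s³ ≡ 9 (mod 15).

(⟸) Conversely, suppose s³ ≡ 9 (mod 15). The only residue r in {0, …, 14} with r³ ≡ 9 (mod 15) is r = 9, so s ≡ 9 (mod 15).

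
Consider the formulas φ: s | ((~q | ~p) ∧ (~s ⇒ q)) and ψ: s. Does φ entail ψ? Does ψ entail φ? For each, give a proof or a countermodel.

(⟹) This fails. Under s = F, q = T, p = F, the left side is true but the right side is false.

(⟸) Assume the antecedent. If s is true, s | ((~q | ~p) ∧ (~s ⇒ q)) reduces to true regardless of the other variables. If s is false, the antecedent cannot hold. Either way s | ((~q | ~p) ∧ (~s ⇒ q)) holds.

Not equivalent: only (⇐) holds.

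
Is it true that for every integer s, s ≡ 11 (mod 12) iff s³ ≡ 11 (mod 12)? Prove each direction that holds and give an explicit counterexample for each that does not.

(⟸) Suppose s³ ≡ 11 (mod 12). The only residue r in {0, …, 11} with r³ ≡ 11 (mod 12) is r = 11, so s ≡ 11 (mod 12).

(⟹) Suppose s ≡ 11 (mod 12). Write s = 12j + 11. Then (12j + 11)³ = 1728j³ + 4752j² + 4356j + 1331 = 12(144j³ + 396j² + 363j + 110) + 11, so s³ ≡ 11 (mod 12).

Both directions hold; the statement is true.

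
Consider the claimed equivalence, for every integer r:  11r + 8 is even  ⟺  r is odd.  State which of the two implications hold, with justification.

(⇒) fails and (⇐) fails.

(⇒) This fails: r = 0 gives 11r + 8 = 8, which is even, but 0 is even, not odd.

(⇐) This also fails: r = 1 is odd, but 11r + 8 = 19 is odd, not even.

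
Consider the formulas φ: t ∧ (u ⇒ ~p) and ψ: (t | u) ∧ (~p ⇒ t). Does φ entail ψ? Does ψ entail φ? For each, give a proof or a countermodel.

(⇒) Assume the antecedent. If p is true, the antecedent forces (p = T, u = F, t = T), and (t | u) ∧ (~p ⇒ t) holds there. If p is false, the antecedent forces (p = F, u = F, t = T) or (p = F, u = T, t = T), and (t | u) ∧ (~p ⇒ t) holds there. Either way (t | u) ∧ (~p ⇒ t) holds.

(⇐) This fails. Under p = T, u = T, t = F, the left side is false but the right side is true.

The forward direction holds; the converse fails.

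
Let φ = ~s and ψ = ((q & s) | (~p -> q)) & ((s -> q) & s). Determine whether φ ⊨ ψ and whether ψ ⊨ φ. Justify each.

Neither implication holds.

(⇒) This fails. Under p = F, q = F, s = F, the left side is true but the right side is false.

(⇐) This fails. Under p = F, q = T, s = T, the left side is false but the right side is true.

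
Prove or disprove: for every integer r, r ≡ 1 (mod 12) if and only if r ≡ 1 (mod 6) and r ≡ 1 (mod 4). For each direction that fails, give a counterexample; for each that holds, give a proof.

Both directions hold.

(⇒) Suppose r ≡ 1 (mod 12); write r = 12j + 1. Since 6 ∣ 12, reducing mod 6 gives r ≡ 1 (mod 6); since 4 ∣ 12, reducing mod 4 gives r ≡ 1 (mod 4).

(⇐) Conversely, if r ≡ 1 (mod 6) and r ≡ 1 (mod 4), then by the Chinese remainder theorem r ≡ 1 (mod 12). This is exactly r ≡ 1 (mod 12).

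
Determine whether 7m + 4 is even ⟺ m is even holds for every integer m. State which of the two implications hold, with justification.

Both directions hold; the statement is true.

(⇒) Suppose 7m + 4 is even. Since 7 is odd, 7m and m have the same parity, so 7m + 4 ≡ m + 4 (mod 2). As 4 is even, 7m + 4 is even exactly when m is even. Thus m is even.

(⇐) Conversely, suppose m is even; write m = 2j. Then 7m + 4 = 7·(2j) + 4 = 2·7j + 4, which is even.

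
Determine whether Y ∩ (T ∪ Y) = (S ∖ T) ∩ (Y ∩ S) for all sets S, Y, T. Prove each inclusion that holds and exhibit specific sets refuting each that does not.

Forward inclusion. This inclusion fails. Take S = ∅, Y = {1}, T = ∅; then 1 ∈ Y ∩ (T ∪ Y) but 1 ∉ (S ∖ T) ∩ (Y ∩ S).

Reverse inclusion. Let x ∈ (S ∖ T) ∩ (Y ∩ S). Then x ∈ S ∩ Y and x ∉ T, from which x ∈ Y ∩ (T ∪ Y).

Only the reverse inclusion holds.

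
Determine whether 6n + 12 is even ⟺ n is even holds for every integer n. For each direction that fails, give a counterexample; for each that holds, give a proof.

(→) This fails: take n = 5. Then 6n + 12 = 42, which is even, yet n = 5 is odd, not even.

(←) Suppose n is even. Since 6 is even, 6n is even for every n, so 6n + 12 has the same parity as 12, which is even. Hence 6n + 12 is even.

(⇒) fails; (⇐) holds.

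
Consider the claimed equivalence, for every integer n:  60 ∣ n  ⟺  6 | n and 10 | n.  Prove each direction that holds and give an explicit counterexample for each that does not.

(⇒) holds; (⇐) fails.

(⇒) If 60 ∣ n, write n = 60q. Since 60 = 10·6, n = 6·(10q), so 6 ∣ n; and since 60 = 6·10, n = 10·(6q), so 10 ∣ n.

(⇐) This fails: take n = 30. Both 6 ∣ 30 and 10 ∣ 30, yet 30 is not a multiple of 60 (since 30 = 0·60 + 30), so 60 ∤ 30.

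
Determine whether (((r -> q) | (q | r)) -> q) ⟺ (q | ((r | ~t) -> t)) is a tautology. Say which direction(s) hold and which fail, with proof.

Only the forward implication holds.

(→) Assume the antecedent. If t is true, q | ((r | ~t) -> t) reduces to true regardless of the other variables. If t is false, the antecedent forces (t = F, q = T, r = F) or (t = F, q = T, r = T), and q | ((r | ~t) -> t) holds there. Either way q | ((r | ~t) -> t) holds.

(←) This fails. Under t = T, q = F, r = F, the left side is false but the right side is true.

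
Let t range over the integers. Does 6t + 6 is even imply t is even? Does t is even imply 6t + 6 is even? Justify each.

Only the reverse direction holds.

[⇐] Suppose t is even. Since 6 is even, 6t is even for every t, so 6t + 6 has the same parity as 6, which is even. Hence 6t + 6 is even.

[⇒] This fails: take t = 5. Then 6t + 6 = 36, which is even, yet t = 5 is odd, not even.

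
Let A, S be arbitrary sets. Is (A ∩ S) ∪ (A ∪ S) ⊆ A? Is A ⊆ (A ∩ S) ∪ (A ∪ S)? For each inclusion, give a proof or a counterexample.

The sets are not equal: only the reverse inclusion holds.

(⊆) This inclusion fails. Take A = ∅, S = {1}; then 1 ∈ (A ∩ S) ∪ (A ∪ S) but 1 ∉ A.

(⊇) Let x ∈ A. Then either x ∈ A and x ∉ S; or x ∈ A ∩ S. In each case x ∈ (A ∩ S) ∪ (A ∪ S), so A ⊆ (A ∩ S) ∪ (A ∪ S).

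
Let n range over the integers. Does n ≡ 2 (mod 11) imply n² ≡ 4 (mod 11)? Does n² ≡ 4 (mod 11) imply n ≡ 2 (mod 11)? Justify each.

Only the forward direction holds.

[⇐] This fails: take n = 9. Then 9² = 81 ≡ 4 (mod 11), yet 9 ≡ 9 (mod 11), not 2.

[⇒] Suppose n ≡ 2 (mod 11). Write n = 11j + 2. Then (11j + 2)² = 121j² + 44j + 4 = 11(11j² + 4j) + 4, so n² ≡ 4 (mod 11).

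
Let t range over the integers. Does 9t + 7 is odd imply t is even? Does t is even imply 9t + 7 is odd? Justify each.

Both implications hold.

[⇒] Suppose 9t + 7 is odd. Since 9 is odd, 9t and t have the same parity, so 9t + 7 ≡ t + 7 (mod 2). As 7 is odd, 9t + 7 is odd exactly when t is even. Thus t is even.

[⇐] Conversely, suppose t is even; write t = 2j. Then 9t + 7 = 9·(2j) + 7 = 2·9j + 7, which is odd.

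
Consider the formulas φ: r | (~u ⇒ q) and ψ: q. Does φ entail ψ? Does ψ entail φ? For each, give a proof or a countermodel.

(⟹) This fails. Under r = T, u = F, q = F, the left side is true but the right side is false.

(⟸) Assume the antecedent. If r is true, r | (~u ⇒ q) reduces to true regardless of the other variables. If r is false, the antecedent forces (r = F, u = F, q = T) or (r = F, u = T, q = T), and r | (~u ⇒ q) holds there. Either way r | (~u ⇒ q) holds.

Not equivalent: only (⇐) holds.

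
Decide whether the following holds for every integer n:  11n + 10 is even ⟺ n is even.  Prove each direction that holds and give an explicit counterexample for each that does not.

Forward direction. Suppose 11n + 10 is even. Since 11 is odd, 11n and n have the same parity, so 11n + 10 ≡ n + 10 (mod 2). As 10 is even, 11n + 10 is even exactly when n is even. Thus n is even.

Converse. Suppose n is even; write n = 2j. Then 11n + 10 = 11·(2j) + 10 = 2·11j + 10, which is even.

The biconditional holds.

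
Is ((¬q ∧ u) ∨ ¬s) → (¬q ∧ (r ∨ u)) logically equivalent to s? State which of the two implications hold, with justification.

(←) Assume the antecedent. If s is true, the consequent reduces to true regardless of the other variables. If s is false, the antecedent cannot hold. Either way the consequent holds.

(→) This fails. Under r = T, u = F, q = F, s = F, the left side is true but the right side is false.

Only the converse holds.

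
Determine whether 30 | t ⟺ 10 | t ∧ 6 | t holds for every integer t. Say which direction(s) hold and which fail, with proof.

Both directions hold; the statement is true.

(←) Suppose 10 ∣ t and 6 ∣ t. Any common multiple of 10 and 6 is a multiple of their lcm; here lcm(10, 6) = 10·6/gcd(10, 6) = 60/2 = 30, so 30 ∣ t.

(→) If 30 ∣ t, write t = 30q. Since 30 = 3·10, t = 10·(3q), so 10 ∣ t; and since 30 = 5·6, t = 6·(5q), so 6 ∣ t.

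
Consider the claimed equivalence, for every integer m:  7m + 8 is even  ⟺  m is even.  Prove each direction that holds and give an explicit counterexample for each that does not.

(←) Suppose m is even; write m = 2j. Then 7m + 8 = 7·(2j) + 8 = 2·7j + 8, which is even.

(→) Suppose 7m + 8 is even. Since 7 is odd, 7m and m have the same parity, so 7m + 8 ≡ m + 8 (mod 2). As 8 is even, 7m + 8 is even exactly when m is even. Thus m is even.

Both directions hold.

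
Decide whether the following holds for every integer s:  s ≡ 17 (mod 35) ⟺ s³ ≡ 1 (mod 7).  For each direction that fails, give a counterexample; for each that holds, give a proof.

Neither implication holds.

Forward direction. This fails: take s = 17. Then 17 ≡ 17 (mod 35), but 17³ = 4913 ≡ 6 (mod 7), not 1.

Converse. This fails: take s = 1. Then 1³ = 1 ≡ 1 (mod 7), yet 1 ≡ 1 (mod 35), not 17.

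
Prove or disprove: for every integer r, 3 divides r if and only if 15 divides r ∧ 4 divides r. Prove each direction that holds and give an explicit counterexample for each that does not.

(⇒) This fails: take r = 3. Certainly 3 ∣ 3, but 15 ∤ 3.

(⇐) Suppose 15 ∣ r and 4 ∣ r. Any common multiple of 15 and 4 is a multiple of their lcm; here gcd(15, 4) = 1, so lcm(15, 4) = 15·4 = 60, so 60 ∣ r. Since 3 ∣ 60, it follows that 3 ∣ r.

Not equivalent: only (⇐) holds.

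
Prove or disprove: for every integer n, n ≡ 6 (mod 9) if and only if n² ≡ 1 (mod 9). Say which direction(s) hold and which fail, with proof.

Neither direction holds.

(⇒) This fails: take n = 6. Then 6 ≡ 6 (mod 9), but 6² = 36 ≡ 0 (mod 9), not 1.

(⇐) This fails: take n = 1. Then 1² = 1 ≡ 1 (mod 9), yet 1 ≡ 1 (mod 9), not 6.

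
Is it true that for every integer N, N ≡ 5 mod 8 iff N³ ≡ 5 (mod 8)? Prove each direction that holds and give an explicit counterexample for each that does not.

(⟸) For the converse, argue contrapositively. If N ≢ 5 (mod 8), then N is congruent to one of 0, 1, 2, 3, 4, 6, 7 modulo 8, and these give N³ ≡ 0, 1, 0, 3, 0, 0, 7 respectively — never 5.

(⟹) Suppose N ≡ 5 mod 8. Write N = 8j + 5. Then (8j + 5)³ = 512j³ + 960j² + 600j + 125 = 8(64j³ + 120j² + 75j + 15) + 5, so N³ ≡ 5 (mod 8).

Both implications hold.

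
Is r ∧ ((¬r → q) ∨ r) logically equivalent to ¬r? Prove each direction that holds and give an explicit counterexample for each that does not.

(⇒) fails and (⇐) fails.

Forward direction. This fails. Under q = F, r = T, the left side is true but the right side is false.

Converse. This fails. Under q = F, r = F, the left side is false but the right side is true.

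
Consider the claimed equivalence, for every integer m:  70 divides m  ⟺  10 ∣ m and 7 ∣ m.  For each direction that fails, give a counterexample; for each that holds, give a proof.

Both directions hold; the statement is true.

(→) If 70 ∣ m, write m = 70q. Since 70 = 7·10, m = 10·(7q), so 10 ∣ m; and since 70 = 10·7, m = 7·(10q), so 7 ∣ m.

(←) Suppose 10 ∣ m and 7 ∣ m. Any common multiple of 10 and 7 is a multiple of their lcm; here gcd(10, 7) = 1, so lcm(10, 7) = 10·7 = 70, so 70 ∣ m.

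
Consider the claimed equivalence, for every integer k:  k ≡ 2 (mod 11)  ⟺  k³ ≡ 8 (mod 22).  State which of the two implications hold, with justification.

The forward direction fails; the converse holds.

(→) This fails: take k = 13. Then 13 ≡ 2 (mod 11), but 13³ = 2197 ≡ 19 (mod 22), not 8.

(←) Conversely, the residues r modulo 22 with r³ ≡ 8 (mod 22) are exactly {2}, and each is ≡ 2 (mod 11).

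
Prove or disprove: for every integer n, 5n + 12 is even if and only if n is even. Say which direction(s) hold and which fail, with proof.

The biconditional holds.

(→) Suppose 5n + 12 is even. Since 5 is odd, 5n and n have the same parity, so 5n + 12 ≡ n + 12 (mod 2). As 12 is even, 5n + 12 is even exactly when n is even. Thus n is even.

(←) Conversely, suppose n is even; write n = 2j. Then 5n + 12 = 5·(2j) + 12 = 2·5j + 12, which is even.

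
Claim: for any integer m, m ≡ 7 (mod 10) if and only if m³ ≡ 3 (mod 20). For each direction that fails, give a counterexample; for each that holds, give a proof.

Only the reverse direction holds.

[⇐] The residues r modulo 20 with r³ ≡ 3 (mod 20) are exactly {7}, and each is ≡ 7 (mod 10).

[⇒] This fails: take m = 17. Then 17 ≡ 7 (mod 10), but 17³ = 4913 ≡ 13 (mod 20), not 3.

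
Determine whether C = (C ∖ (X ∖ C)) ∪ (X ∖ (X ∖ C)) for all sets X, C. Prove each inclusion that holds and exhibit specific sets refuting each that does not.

(⟹) Let x ∈ C. Then either x ∈ C and x ∉ X; or x ∈ X ∩ C. In each case x ∈ (C ∖ (X ∖ C)) ∪ (X ∖ (X ∖ C)), so C ⊆ (C ∖ (X ∖ C)) ∪ (X ∖ (X ∖ C)).

(⟸) Let x ∈ (C ∖ (X ∖ C)) ∪ (X ∖ (X ∖ C)). Then either x ∈ C and x ∉ X; or x ∈ X ∩ C. In each case x ∈ C, so (C ∖ (X ∖ C)) ∪ (X ∖ (X ∖ C)) ⊆ C.

The two sets are equal.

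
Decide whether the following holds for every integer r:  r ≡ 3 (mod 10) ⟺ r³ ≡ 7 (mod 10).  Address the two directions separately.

The biconditional holds.

Forward direction. Suppose r ≡ 3 (mod 10). Write r = 10j + 3. Then (10j + 3)³ = 1000j³ + 900j² + 270j + 27 = 10(100j³ + 90j² + 27j + 2) + 7, so r³ ≡ 7 (mod 10).

Converse. Suppose r³ ≡ 7 (mod 10). The only residue r in {0, …, 9} with r³ ≡ 7 (mod 10) is r = 3, so r ≡ 3 (mod 10).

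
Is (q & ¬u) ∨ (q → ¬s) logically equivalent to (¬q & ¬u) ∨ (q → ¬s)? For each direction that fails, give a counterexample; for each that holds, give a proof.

(⇐) Assume the antecedent. If s is true, the antecedent forces (s = T, u = F, q = F) or (s = T, u = T, q = F), and (q & ¬u) ∨ (q → ¬s) holds there. If s is false, (q & ¬u) ∨ (q → ¬s) reduces to true regardless of the other variables. Either way (q & ¬u) ∨ (q → ¬s) holds.

(⇒) This fails. Under s = T, u = F, q = T, the left side is true but the right side is false.

(⇒) fails; (⇐) holds.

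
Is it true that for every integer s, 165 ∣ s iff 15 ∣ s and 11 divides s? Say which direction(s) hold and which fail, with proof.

(⟸) Suppose 15 ∣ s and 11 ∣ s. Any common multiple of 15 and 11 is a multiple of their lcm; here gcd(15, 11) = 1, so lcm(15, 11) = 15·11 = 165, so 165 ∣ s.

(⟹) If 165 ∣ s, write s = 165q. Since 165 = 11·15, s = 15·(11q), so 15 ∣ s; and since 165 = 15·11, s = 11·(15q), so 11 ∣ s.

Both implications hold.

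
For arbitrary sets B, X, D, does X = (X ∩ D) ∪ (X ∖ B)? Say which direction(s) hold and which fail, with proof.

(⊆) fails; (⊇) holds.

(⊇) Let x ∈ (X ∩ D) ∪ (X ∖ B). Then either x ∈ X and x ∉ B, D; or x ∈ X ∩ D and x ∉ B; or x ∈ B ∩ X ∩ D. In each case x ∈ X, so (X ∩ D) ∪ (X ∖ B) ⊆ X.

(⊆) This inclusion fails. Take B = {1}, X = {1}, D = ∅; then 1 ∈ X but 1 ∉ (X ∩ D) ∪ (X ∖ B).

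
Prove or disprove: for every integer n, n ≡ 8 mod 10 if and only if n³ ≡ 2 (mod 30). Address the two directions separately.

[⇒] This fails: take n = 18. Then 18 ≡ 8 (mod 10), but 18³ = 5832 ≡ 12 (mod 30), not 2.

[⇐] Conversely, the residues r modulo 30 with r³ ≡ 2 (mod 30) are exactly {8}, and each is ≡ 8 (mod 10).

Only the converse holds.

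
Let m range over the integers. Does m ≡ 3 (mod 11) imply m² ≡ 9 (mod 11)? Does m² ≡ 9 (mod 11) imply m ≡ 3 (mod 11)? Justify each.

The forward direction holds; the converse fails.

(→) Suppose m ≡ 3 (mod 11). Write m = 11j + 3. Then (11j + 3)² = 121j² + 66j + 9 = 11(11j² + 6j) + 9, so m² ≡ 9 (mod 11).

(←) This fails: take m = 8. Then 8² = 64 ≡ 9 (mod 11), yet 8 ≡ 8 (mod 11), not 3.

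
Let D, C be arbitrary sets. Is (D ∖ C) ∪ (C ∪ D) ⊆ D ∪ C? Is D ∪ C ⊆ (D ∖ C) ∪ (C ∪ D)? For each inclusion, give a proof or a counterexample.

The two sets are equal.

(⊆) Let x ∈ (D ∖ C) ∪ (C ∪ D). Then either x ∈ D and x ∉ C; or x ∈ C and x ∉ D; or x ∈ D ∩ C. In each case x ∈ D ∪ C, so (D ∖ C) ∪ (C ∪ D) ⊆ D ∪ C.

(⊇) Let x ∈ D ∪ C. Then either x ∈ D and x ∉ C; or x ∈ C and x ∉ D; or x ∈ D ∩ C. In each case x ∈ (D ∖ C) ∪ (C ∪ D), so D ∪ C ⊆ (D ∖ C) ∪ (C ∪ D).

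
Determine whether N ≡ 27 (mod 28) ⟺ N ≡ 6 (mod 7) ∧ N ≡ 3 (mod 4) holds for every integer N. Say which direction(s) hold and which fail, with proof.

Both implications hold.

Forward direction. Suppose N ≡ 27 (mod 28); write N = 28j + 27. Since 7 ∣ 28, reducing mod 7 gives N ≡ 27 ≡ 6 (mod 7); since 4 ∣ 28, reducing mod 4 gives N ≡ 27 ≡ 3 (mod 4).

Converse. If N ≡ 6 (mod 7) and N ≡ 3 (mod 4), then by the Chinese remainder theorem N ≡ 27 (mod 28). This is exactly N ≡ 27 (mod 28).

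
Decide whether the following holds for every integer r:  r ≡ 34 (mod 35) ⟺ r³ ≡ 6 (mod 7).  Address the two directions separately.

Not equivalent: only (⇒) holds.

[⇒] Suppose r ≡ 34 (mod 35). Then r³ ≡ 34³ = 39304 (mod 35), and since 7 ∣ 35, also r³ ≡ 6 (mod 7).

[⇐] This fails: take r = 3. Then 3³ = 27 ≡ 6 (mod 7), yet 3 ≡ 3 (mod 35), not 34.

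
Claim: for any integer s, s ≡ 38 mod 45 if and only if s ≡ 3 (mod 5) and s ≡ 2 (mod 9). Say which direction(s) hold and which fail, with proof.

(⇒) Suppose s ≡ 38 (mod 45); write s = 45j + 38. Since 5 ∣ 45, reducing mod 5 gives s ≡ 38 ≡ 3 (mod 5); since 9 ∣ 45, reducing mod 9 gives s ≡ 38 ≡ 2 (mod 9).

(⇐) Conversely, if s ≡ 3 (mod 5) and s ≡ 2 (mod 9), then by the Chinese remainder theorem s ≡ 38 (mod 45). This is exactly s ≡ 38 (mod 45).

Both directions hold.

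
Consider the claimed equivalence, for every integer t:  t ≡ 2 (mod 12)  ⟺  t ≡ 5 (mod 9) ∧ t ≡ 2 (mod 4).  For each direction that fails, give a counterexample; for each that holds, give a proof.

(⟹) This fails: t = 2 gives 2 ≡ 2 (mod 12) but 2 ≡ 2 (mod 9), so the conjunction on the right does not hold.

(⟸) Conversely, if t ≡ 5 (mod 9) and t ≡ 2 (mod 4), then by the Chinese remainder theorem t ≡ 14 (mod 36). Since 14 ≡ 2 (mod 12) and 12 ∣ 36, we get t ≡ 2 (mod 12).

Only the converse holds.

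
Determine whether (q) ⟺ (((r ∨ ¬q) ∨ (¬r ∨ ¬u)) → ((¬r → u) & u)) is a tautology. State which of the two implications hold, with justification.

(⇒) fails and (⇐) fails.

(⟹) This fails. Under q = T, r = F, u = F, the left side is true but the right side is false.

(⟸) This fails. Under q = F, r = F, u = T, the left side is false but the right side is true.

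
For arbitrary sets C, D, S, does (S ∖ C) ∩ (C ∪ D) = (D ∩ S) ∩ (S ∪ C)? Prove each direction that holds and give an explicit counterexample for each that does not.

(⊆) holds; (⊇) fails.

Reverse inclusion. This inclusion fails. Take C = {1}, D = {1}, S = {1}; then 1 ∈ (D ∩ S) ∩ (S ∪ C) but 1 ∉ (S ∖ C) ∩ (C ∪ D).

Forward inclusion. Let x ∈ (S ∖ C) ∩ (C ∪ D). Then x ∈ D ∩ S and x ∉ C, from which x ∈ (D ∩ S) ∩ (S ∪ C).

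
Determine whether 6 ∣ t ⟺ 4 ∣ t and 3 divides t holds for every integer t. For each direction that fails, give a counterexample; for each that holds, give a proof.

The forward direction fails; the converse holds.

(→) This fails: take t = 6. Certainly 6 ∣ 6, but 4 ∤ 6.

(←) Suppose 4 ∣ t and 3 ∣ t. Any common multiple of 4 and 3 is a multiple of their lcm; here gcd(4, 3) = 1, so lcm(4, 3) = 4·3 = 12, so 12 ∣ t. Since 6 ∣ 12, it follows that 6 ∣ t.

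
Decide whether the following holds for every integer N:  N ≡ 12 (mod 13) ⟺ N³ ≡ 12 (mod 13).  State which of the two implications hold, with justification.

Only the forward implication holds.

(⇐) This fails: take N = 4. Then 4³ = 64 ≡ 12 (mod 13), yet 4 ≡ 4 (mod 13), not 12.

(⇒) Suppose N ≡ 12 (mod 13). Write N = 13j + 12. Then (13j + 12)³ = 2197j³ + 6084j² + 5616j + 1728 = 13(169j³ + 468j² + 432j + 132) + 12, so N³ ≡ 12 (mod 13).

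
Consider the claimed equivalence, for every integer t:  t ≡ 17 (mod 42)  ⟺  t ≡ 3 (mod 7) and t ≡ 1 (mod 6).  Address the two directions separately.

[⇒] This fails: t = 17 gives 17 ≡ 17 (mod 42) but 17 ≡ 5 (mod 6), so the conjunction on the right does not hold.

[⇐] This fails: t = 31 satisfies both congruences on the right (31 ≡ 3 mod 7 and 31 ≡ 1 mod 6) yet 31 ≡ 31 (mod 42), not 17.

Both directions fail.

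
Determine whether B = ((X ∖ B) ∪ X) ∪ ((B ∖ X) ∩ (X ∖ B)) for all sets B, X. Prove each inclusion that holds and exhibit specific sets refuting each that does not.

(⊆) fails and (⊇) fails.

(⟹) This inclusion fails. Take B = {1}, X = ∅; then 1 ∈ B but 1 ∉ ((X ∖ B) ∪ X) ∪ ((B ∖ X) ∩ (X ∖ B)).

(⟸) This inclusion fails. Take B = ∅, X = {1}; then 1 ∈ ((X ∖ B) ∪ X) ∪ ((B ∖ X) ∩ (X ∖ B)) but 1 ∉ B.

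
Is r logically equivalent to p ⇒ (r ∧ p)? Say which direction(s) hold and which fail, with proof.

The forward direction holds; the converse fails.

(⇐) This fails. Under r = F, p = F, the left side is false but the right side is true.

(⇒) Assume the antecedent. If r is true, p ⇒ (r ∧ p) reduces to true regardless of the other variables. If r is false, the antecedent cannot hold. Either way p ⇒ (r ∧ p) holds.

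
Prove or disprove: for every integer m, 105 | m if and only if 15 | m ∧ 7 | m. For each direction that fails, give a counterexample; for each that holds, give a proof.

Both directions hold; the statement is true.

(⟹) If 105 ∣ m, write m = 105q. Since 105 = 7·15, m = 15·(7q), so 15 ∣ m; and since 105 = 15·7, m = 7·(15q), so 7 ∣ m.

(⟸) Suppose 15 ∣ m and 7 ∣ m. Any common multiple of 15 and 7 is a multiple of their lcm; here gcd(15, 7) = 1, so lcm(15, 7) = 15·7 = 105, so 105 ∣ m.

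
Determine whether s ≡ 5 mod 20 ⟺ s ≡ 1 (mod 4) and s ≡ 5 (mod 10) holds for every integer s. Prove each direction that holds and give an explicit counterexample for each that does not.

(→) Suppose s ≡ 5 (mod 20); write s = 20j + 5. Since 4 ∣ 20, reducing mod 4 gives s ≡ 5 ≡ 1 (mod 4); since 10 ∣ 20, reducing mod 10 gives s ≡ 5 (mod 10).

(←) Conversely, if s ≡ 1 (mod 4) and s ≡ 5 (mod 10), then by the Chinese remainder theorem s ≡ 5 (mod 20). This is exactly s ≡ 5 (mod 20).

Both directions hold.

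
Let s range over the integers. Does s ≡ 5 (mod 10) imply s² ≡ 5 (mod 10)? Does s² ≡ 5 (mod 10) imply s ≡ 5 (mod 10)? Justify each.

(⇒) Suppose s ≡ 5 (mod 10). Write s = 10j + 5. Then (10j + 5)² = 100j² + 100j + 25 = 10(10j² + 10j + 2) + 5, so s² ≡ 5 (mod 10).

(⇐) Conversely, suppose s² ≡ 5 (mod 10). The only residue r in {0, …, 9} with r² ≡ 5 (mod 10) is r = 5, so s ≡ 5 (mod 10).

Both implications hold.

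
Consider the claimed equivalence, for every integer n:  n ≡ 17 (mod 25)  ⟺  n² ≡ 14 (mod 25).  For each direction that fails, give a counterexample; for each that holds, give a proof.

Forward direction. Suppose n ≡ 17 (mod 25). Write n = 25j + 17. Then (25j + 17)² = 625j² + 850j + 289 = 25(25j² + 34j + 11) + 14, so n² ≡ 14 (mod 25).

Converse. This fails: take n = 8. Then 8² = 64 ≡ 14 (mod 25), yet 8 ≡ 8 (mod 25), not 17.

(⇒) holds; (⇐) fails.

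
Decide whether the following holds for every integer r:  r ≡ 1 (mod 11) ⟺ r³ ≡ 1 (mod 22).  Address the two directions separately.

(⟹) This fails: take r = 12. Then 12 ≡ 1 (mod 11), but 12³ = 1728 ≡ 12 (mod 22), not 1.

(⟸) Conversely, the residues r modulo 22 with r³ ≡ 1 (mod 22) are exactly {1}, and each is ≡ 1 (mod 11).

Only the reverse direction holds.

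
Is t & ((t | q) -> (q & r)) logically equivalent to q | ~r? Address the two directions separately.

(⇐) This fails. Under q = F, t = F, r = F, the left side is false but the right side is true.

(⇒) Assume the antecedent. If q is true, q | ~r reduces to true regardless of the other variables. If q is false, the antecedent cannot hold. Either way q | ~r holds.

(⇒) holds; (⇐) fails.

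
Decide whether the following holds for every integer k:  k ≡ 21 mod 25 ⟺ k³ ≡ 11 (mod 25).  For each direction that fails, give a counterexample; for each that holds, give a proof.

(⇒) Suppose k ≡ 21 mod 25. Write k = 25j + 21. Then (25j + 21)³ = 15625j³ + 39375j² + 33075j + 9261 = 25(625j³ + 1575j² + 1323j + 370) + 11, so k³ ≡ 11 (mod 25).

(⇐) Conversely, suppose k³ ≡ 11 (mod 25). The only residue r in {0, …, 24} with r³ ≡ 11 (mod 25) is r = 21, so k ≡ 21 (mod 25).

Both directions hold.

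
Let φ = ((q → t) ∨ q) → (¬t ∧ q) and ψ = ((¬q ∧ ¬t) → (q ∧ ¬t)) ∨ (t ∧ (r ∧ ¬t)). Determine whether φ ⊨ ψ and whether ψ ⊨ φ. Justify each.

Not equivalent: only (⇒) holds.

[⇒] Assume the antecedent. If r is true, the antecedent forces (r = T, t = F, q = T), and the consequent holds there. If r is false, the antecedent forces (r = F, t = F, q = T), and the consequent holds there. Either way the consequent holds.

[⇐] This fails. Under r = F, t = T, q = F, the left side is false but the right side is true.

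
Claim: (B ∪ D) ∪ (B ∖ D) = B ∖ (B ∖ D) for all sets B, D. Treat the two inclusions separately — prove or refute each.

(⊆) fails; (⊇) holds.

(⊆) This inclusion fails. Take B = {1}, D = ∅; then 1 ∈ (B ∪ D) ∪ (B ∖ D) but 1 ∉ B ∖ (B ∖ D).

(⊇) Let x ∈ B ∖ (B ∖ D). Then x ∈ B ∩ D, from which x ∈ (B ∪ D) ∪ (B ∖ D).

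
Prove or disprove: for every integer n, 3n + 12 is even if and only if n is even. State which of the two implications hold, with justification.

[⇐] Suppose n is even; write n = 2j. Then 3n + 12 = 3·(2j) + 12 = 2·3j + 12, which is even.

[⇒] Suppose 3n + 12 is even. Since 3 is odd, 3n and n have the same parity, so 3n + 12 ≡ n + 12 (mod 2). As 12 is even, 3n + 12 is even exactly when n is even. Thus n is even.

Both implications hold.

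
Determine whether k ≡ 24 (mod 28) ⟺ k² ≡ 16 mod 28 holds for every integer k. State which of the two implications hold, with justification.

[⇒] Suppose k ≡ 24 (mod 28). Write k = 28j + 24. Then (28j + 24)² = 784j² + 1344j + 576 = 28(28j² + 48j + 20) + 16, so k² ≡ 16 (mod 28).

[⇐] This fails: take k = 4. Then 4² = 16 ≡ 16 (mod 28), yet 4 ≡ 4 (mod 28), not 24.

Only the forward implication holds.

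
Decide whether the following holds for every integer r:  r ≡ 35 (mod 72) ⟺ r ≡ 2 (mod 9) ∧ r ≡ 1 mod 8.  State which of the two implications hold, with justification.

(⇒) This fails: r = 35 gives 35 ≡ 35 (mod 72) but 35 ≡ 8 (mod 9), so the conjunction on the right does not hold.

(⇐) This fails: r = 65 satisfies both congruences on the right (65 ≡ 2 mod 9 and 65 ≡ 1 mod 8) yet 65 ≡ 65 (mod 72), not 35.

Both directions fail.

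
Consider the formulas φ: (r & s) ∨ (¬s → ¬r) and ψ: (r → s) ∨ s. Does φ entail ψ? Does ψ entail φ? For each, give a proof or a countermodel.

Forward direction. Assume the antecedent. If s is true, (r → s) ∨ s reduces to true regardless of the other variables. If s is false, the antecedent forces (s = F, r = F), and (r → s) ∨ s holds there. Either way (r → s) ∨ s holds.

Converse. Assume the antecedent. If s is true, (r & s) ∨ (¬s → ¬r) reduces to true regardless of the other variables. If s is false, the antecedent forces (s = F, r = F), and (r & s) ∨ (¬s → ¬r) holds there. Either way (r & s) ∨ (¬s → ¬r) holds.

The biconditional holds.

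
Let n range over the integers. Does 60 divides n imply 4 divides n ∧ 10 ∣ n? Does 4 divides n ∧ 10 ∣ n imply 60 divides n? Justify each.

Only the forward implication holds.

[⇐] This fails: take n = 20. Both 4 ∣ 20 and 10 ∣ 20, yet 20 is not a multiple of 60 (since 20 = 0·60 + 20), so 60 ∤ 20.

[⇒] If 60 ∣ n, write n = 60q. Since 60 = 15·4, n = 4·(15q), so 4 ∣ n; and since 60 = 6·10, n = 10·(6q), so 10 ∣ n.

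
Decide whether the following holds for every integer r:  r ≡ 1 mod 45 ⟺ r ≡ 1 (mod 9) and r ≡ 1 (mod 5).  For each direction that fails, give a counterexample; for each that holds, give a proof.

Both directions hold; the statement is true.

(→) Suppose r ≡ 1 (mod 45); write r = 45j + 1. Since 9 ∣ 45, reducing mod 9 gives r ≡ 1 (mod 9); since 5 ∣ 45, reducing mod 5 gives r ≡ 1 (mod 5).

(←) Conversely, if r ≡ 1 (mod 9) and r ≡ 1 (mod 5), then by the Chinese remainder theorem r ≡ 1 (mod 45). This is exactly r ≡ 1 (mod 45).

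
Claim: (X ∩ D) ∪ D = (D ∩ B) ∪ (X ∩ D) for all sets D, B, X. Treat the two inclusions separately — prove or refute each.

(⊆) This inclusion fails. Take D = {1}, B = ∅, X = ∅; then 1 ∈ (X ∩ D) ∪ D but 1 ∉ (D ∩ B) ∪ (X ∩ D).

(⊇) Let x ∈ (D ∩ B) ∪ (X ∩ D). Then either x ∈ D ∩ B and x ∉ X; or x ∈ D ∩ X and x ∉ B; or x ∈ D ∩ B ∩ X. In each case x ∈ (X ∩ D) ∪ D, so (D ∩ B) ∪ (X ∩ D) ⊆ (X ∩ D) ∪ D.

Only the reverse inclusion holds.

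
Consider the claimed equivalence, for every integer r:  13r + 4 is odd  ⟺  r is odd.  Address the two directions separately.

(←) Suppose r is odd; write r = 2j + 1. Then 13r + 4 = 13·(2j + 1) + 4 = 2·13j + 17, which is odd.

(→) Suppose 13r + 4 is odd. Since 13 is odd, 13r and r have the same parity, so 13r + 4 ≡ r + 4 (mod 2). As 4 is even, 13r + 4 is odd exactly when r is odd. Thus r is odd.

Both directions hold; the statement is true.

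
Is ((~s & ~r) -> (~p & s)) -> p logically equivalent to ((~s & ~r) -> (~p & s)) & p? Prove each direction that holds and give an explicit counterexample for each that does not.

Converse. Assume the antecedent. If p is true, ((~s & ~r) -> (~p & s)) -> p reduces to true regardless of the other variables. If p is false, the antecedent cannot hold. Either way ((~s & ~r) -> (~p & s)) -> p holds.

Forward direction. This fails. Under p = F, s = F, r = F, the left side is true but the right side is false.

Only the reverse direction holds.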